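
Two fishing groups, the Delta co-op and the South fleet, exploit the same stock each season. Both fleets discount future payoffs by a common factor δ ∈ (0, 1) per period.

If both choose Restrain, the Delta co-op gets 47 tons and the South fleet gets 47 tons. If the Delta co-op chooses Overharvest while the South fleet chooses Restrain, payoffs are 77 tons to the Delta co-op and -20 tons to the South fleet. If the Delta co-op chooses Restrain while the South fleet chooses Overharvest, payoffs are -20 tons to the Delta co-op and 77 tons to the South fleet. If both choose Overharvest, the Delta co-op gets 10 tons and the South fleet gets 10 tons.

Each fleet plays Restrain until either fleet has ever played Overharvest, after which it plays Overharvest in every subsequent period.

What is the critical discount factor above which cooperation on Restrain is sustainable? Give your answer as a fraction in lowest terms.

Under grim trigger the critical discount factor is (T−C)/(T−P) with T = 77, C = 47, P = 10.
δ* = (77−47)/(77−10) = 30/67.

30/67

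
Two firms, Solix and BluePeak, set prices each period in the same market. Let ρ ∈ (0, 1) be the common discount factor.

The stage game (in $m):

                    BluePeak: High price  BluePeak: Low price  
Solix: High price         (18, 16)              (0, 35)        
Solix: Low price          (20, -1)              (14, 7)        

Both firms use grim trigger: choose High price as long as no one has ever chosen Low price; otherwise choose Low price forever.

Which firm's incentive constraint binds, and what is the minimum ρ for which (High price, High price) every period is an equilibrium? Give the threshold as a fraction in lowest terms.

Solix: cooperation gives 18 each period; deviation gives 20 once then 14 forever.
  18/(1−ρ) ≥ 20 + 14ρ/(1−ρ) ⇒ ρ ≥ 2/6 = 1/3.
BluePeak: cooperation gives 16 each period; deviation gives 35 once then 7 forever.
  ρ ≥ 19/28.
Both must hold, so the binding constraint is BluePeak's: ρ ≥ 19/28.

BluePeak; ρ ≥ 19/28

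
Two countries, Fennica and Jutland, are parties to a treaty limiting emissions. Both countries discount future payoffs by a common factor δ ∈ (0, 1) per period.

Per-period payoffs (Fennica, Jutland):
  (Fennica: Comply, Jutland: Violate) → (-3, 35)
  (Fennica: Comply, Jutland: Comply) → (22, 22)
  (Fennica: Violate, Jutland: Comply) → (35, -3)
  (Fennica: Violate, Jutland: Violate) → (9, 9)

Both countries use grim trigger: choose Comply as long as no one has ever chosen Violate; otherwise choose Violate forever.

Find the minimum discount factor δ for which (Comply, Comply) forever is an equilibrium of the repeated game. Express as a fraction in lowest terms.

Under grim trigger the critical discount factor is (T−C)/(T−P) with T = 35, C = 22, P = 9.
δ* = (35−22)/(35−9) = 13/26 = 1/2.

1/2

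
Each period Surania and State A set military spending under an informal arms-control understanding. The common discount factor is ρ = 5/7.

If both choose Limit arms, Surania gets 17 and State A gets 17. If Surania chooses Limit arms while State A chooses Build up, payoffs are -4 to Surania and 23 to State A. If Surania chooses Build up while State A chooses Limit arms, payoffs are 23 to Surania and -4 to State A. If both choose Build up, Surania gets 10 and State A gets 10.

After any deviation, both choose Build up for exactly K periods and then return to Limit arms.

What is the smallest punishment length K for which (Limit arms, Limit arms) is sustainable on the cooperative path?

IC: ρ(1−ρ^K)/(1−ρ) ≥ (23−17)/(17−10) = 6/7.
With ρ = 5/7: need 1 − ρ^K ≥ 6/7·(1−5/7)/(5/7), i.e. ρ^K ≤ 0.6571.
Since (5/7)^1 = 0.7143 and (5/7)^2 = 0.5102, the smallest such K is 2.

2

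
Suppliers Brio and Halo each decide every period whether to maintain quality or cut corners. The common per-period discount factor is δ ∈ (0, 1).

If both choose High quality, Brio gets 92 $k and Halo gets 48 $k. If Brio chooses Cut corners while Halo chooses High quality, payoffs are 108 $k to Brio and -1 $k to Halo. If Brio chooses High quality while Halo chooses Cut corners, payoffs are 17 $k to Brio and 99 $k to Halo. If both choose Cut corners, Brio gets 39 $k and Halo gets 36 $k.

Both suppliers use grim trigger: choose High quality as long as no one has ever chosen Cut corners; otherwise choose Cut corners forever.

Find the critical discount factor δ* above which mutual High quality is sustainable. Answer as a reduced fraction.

For Brio: deviation gain 108−92 = 16, per-period punishment loss 92−39 = 53. IC gives δ ≥ 16/69.
For Halo: gain 51, loss 12 per period, so δ ≥ 51/63 = 17/21.
The tighter constraint is Halo's, so cooperation needs δ ≥ 17/21.

17/21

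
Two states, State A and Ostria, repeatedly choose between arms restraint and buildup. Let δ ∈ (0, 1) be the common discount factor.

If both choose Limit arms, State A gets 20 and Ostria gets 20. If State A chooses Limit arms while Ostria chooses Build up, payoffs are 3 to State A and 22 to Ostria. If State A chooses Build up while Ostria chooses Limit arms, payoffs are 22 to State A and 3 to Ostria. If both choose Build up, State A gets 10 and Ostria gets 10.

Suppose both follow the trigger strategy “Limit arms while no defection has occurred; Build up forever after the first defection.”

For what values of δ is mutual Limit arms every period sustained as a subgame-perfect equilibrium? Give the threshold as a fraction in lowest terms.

1/6

Under grim trigger the critical discount factor is (T−C)/(T−P) with T = 22, C = 20, P = 10.
δ* = (22−20)/(22−10) = 2/12 = 1/6.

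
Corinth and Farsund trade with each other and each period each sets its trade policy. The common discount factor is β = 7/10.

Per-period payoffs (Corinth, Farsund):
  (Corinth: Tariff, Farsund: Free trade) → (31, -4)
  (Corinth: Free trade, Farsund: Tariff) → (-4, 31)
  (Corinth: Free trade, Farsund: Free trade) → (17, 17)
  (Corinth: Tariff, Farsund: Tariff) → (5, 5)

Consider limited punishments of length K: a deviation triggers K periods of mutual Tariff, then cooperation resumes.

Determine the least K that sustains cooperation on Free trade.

2

Need Σ_{k=1}^{K} β^k ≥ (31−17)/(17−5) = 1.1667 at β = 7/10.
At K = 1 the sum is 0.7000 < 1.1667; at K = 2 it is 1.1900 ≥ 1.1667.
So the minimum punishment length is K = 2.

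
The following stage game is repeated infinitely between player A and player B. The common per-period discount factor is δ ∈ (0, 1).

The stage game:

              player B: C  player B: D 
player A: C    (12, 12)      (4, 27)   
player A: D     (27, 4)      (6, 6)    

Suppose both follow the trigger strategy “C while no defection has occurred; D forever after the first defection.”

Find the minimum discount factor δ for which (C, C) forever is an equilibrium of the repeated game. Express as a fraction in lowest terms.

5/7

Under grim trigger the critical discount factor is (T−C)/(T−P) with T = 27, C = 12, P = 6.
δ* = (27−12)/(27−6) = 15/21 = 5/7.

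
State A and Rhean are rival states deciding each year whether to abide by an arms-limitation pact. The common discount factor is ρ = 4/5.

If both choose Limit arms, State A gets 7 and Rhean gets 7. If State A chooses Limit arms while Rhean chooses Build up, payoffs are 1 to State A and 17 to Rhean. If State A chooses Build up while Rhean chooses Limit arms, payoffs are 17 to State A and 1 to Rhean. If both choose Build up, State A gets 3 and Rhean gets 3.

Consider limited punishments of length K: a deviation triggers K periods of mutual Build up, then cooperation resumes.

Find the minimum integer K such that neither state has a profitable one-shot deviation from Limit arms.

5

No profitable deviation requires (7−3)(ρ+…+ρ^K) ≥ 17−7, i.e. ρ+…+ρ^K ≥ 5/2 ≈ 2.5000.
With ρ = 4/5, the partial sums are K=1: 0.8000, K=2: 1.4400, K=3: 1.9520, K=4: 2.3616, K=5: 2.6893.
K = 5 is the first length at which the sum reaches 2.5000.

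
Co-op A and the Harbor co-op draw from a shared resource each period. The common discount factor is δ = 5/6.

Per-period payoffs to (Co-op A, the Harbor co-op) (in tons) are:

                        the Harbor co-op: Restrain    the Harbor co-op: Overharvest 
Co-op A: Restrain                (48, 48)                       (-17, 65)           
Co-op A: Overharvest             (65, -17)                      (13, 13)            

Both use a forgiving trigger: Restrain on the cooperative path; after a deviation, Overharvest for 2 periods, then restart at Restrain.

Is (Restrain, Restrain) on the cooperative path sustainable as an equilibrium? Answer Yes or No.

Comparing payoff streams over the 3 periods until play realigns: cooperate → 48(1+δ+…+δ^2); deviate → 65 + 13(δ+…+δ^2).
Cooperation is sustained iff (48−13)(δ+…+δ^2) ≥ 65−48.
δ+…+δ^2 = 5/6·(1−(5/6)^2)/(1−5/6) = 1.5278, and (65−48)/(48−13) = 0.4857.
1.5278 ≥ 0.4857, so cooperation is sustainable.

Yes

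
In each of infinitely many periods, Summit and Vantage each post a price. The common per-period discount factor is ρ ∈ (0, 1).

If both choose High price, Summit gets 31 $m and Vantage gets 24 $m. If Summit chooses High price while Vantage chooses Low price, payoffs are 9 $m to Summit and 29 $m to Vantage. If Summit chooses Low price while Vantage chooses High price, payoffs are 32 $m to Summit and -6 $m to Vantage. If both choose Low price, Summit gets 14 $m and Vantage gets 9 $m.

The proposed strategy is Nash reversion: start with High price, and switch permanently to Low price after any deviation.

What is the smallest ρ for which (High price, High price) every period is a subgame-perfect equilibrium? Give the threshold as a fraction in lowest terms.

Summit: cooperation gives 31 each period; deviation gives 32 once then 14 forever.
  31/(1−ρ) ≥ 32 + 14ρ/(1−ρ) ⇒ ρ ≥ 1/18.
Vantage: cooperation gives 24 each period; deviation gives 29 once then 9 forever.
  ρ ≥ 5/20 = 1/4.
Both must hold, so the binding constraint is Vantage's: ρ ≥ 1/4.

1/4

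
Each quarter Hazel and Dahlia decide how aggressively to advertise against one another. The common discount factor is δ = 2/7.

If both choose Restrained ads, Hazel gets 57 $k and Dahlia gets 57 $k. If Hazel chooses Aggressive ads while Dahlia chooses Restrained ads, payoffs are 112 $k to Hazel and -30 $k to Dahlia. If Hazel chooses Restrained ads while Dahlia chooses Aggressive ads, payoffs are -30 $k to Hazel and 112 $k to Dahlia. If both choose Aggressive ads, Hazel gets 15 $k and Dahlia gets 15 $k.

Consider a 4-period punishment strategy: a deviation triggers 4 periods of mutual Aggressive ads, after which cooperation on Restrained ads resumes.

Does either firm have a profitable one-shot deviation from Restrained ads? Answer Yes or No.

Yes

Comparing payoff streams over the 5 periods until play realigns: cooperate → 57(1+δ+…+δ^4); deviate → 112 + 15(δ+…+δ^4).
Cooperation is sustained iff (57−15)(δ+…+δ^4) ≥ 112−57.
δ+…+δ^4 = 2/7·(1−(2/7)^4)/(1−2/7) = 0.3973, and (112−57)/(57−15) = 1.3095.
0.3973 < 1.3095, so cooperation is not sustainable.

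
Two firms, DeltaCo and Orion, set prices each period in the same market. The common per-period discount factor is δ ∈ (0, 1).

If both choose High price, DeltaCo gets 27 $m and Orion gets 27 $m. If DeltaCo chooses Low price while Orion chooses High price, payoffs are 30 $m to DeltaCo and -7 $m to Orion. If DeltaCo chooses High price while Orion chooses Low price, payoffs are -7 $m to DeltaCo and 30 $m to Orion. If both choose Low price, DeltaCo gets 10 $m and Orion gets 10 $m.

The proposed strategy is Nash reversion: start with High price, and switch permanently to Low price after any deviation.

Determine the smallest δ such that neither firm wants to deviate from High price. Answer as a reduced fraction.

One-period gain from deviating is 30 − 27 = 3. The loss is 27 − 10 = 17 in every subsequent period, with present value 17·δ/(1−δ).
Deviation is unprofitable when 17·δ/(1−δ) ≥ 3, i.e. δ/(1−δ) ≥ 3/17.
Equivalently δ ≥ 3/(3+17) = 3/20.

3/20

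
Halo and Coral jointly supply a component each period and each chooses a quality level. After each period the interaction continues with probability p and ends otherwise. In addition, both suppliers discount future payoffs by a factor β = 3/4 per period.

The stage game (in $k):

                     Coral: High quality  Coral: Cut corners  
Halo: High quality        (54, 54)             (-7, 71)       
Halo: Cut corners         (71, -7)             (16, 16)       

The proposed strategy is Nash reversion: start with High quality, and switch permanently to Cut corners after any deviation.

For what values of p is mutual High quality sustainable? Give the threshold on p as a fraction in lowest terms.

68/165

With continuation probability p and discount β, the effective per-period discount factor is βp.
Grim-trigger IC: βp ≥ (71−54)/(71−16) = 17/55.
So p ≥ (17/55)/(3/4) = 68/165.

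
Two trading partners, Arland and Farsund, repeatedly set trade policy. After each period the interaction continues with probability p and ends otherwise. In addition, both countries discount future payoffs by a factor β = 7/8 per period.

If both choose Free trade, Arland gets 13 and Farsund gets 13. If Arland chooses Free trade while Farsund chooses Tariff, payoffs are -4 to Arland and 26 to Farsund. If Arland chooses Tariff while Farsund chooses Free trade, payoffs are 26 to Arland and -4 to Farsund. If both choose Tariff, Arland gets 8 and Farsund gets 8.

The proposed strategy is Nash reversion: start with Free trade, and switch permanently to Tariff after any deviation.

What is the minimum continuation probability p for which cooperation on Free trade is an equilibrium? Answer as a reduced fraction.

52/63

Expected continuation weight on next period's payoff is β·p = 7/8·p, which plays the role of the discount factor.
Cooperation requires 7/8·p ≥ (26−13)/(26−8) = 13/18, hence p ≥ 52/63.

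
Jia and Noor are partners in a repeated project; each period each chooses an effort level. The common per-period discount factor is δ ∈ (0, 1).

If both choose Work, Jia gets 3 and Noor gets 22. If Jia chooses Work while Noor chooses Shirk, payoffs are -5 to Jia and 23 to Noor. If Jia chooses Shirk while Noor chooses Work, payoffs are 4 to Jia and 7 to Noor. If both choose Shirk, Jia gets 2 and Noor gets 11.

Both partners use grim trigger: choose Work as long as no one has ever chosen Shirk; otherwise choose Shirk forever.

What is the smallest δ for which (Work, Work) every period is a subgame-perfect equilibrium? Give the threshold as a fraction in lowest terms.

Jia: cooperation gives 3 each period; deviation gives 4 once then 2 forever.
  3/(1−δ) ≥ 4 + 2δ/(1−δ) ⇒ δ ≥ 1/2.
Noor: cooperation gives 22 each period; deviation gives 23 once then 11 forever.
  δ ≥ 1/12.
Both must hold, so the binding constraint is Jia's: δ ≥ 1/2.

1/2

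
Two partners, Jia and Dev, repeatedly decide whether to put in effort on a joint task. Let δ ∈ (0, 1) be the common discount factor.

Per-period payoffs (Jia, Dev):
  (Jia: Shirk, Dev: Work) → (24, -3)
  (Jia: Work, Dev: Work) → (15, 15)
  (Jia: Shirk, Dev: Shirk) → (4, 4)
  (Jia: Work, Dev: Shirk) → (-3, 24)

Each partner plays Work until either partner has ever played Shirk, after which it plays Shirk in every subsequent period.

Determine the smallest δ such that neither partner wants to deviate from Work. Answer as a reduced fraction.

Under grim trigger the critical discount factor is (T−C)/(T−P) with T = 24, C = 15, P = 4.
δ* = (24−15)/(24−4) = 9/20.

9/20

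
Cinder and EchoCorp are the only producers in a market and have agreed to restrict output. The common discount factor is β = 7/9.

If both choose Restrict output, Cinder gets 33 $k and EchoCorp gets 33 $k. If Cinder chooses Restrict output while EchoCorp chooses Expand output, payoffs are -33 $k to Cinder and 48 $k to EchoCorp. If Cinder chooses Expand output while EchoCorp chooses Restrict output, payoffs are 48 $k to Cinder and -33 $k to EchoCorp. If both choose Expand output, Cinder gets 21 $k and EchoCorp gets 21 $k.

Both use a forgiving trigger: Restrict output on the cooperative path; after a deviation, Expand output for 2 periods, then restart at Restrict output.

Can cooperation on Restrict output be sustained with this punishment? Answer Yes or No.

A one-shot deviation gives 48 now, then 21 for 2 periods, then back to 33.
Gain from deviating: (48−33) today; loss: (33−21) in each of the next 2 periods.
No-deviation condition: (33−21)(β+…+β^2) ≥ 48−33, i.e. β+…+β^2 ≥ 5/4.
At β = 7/9: β+…+β^2 = 1.3827 ≥ 1.2500.
So cooperation is sustainable.

Yes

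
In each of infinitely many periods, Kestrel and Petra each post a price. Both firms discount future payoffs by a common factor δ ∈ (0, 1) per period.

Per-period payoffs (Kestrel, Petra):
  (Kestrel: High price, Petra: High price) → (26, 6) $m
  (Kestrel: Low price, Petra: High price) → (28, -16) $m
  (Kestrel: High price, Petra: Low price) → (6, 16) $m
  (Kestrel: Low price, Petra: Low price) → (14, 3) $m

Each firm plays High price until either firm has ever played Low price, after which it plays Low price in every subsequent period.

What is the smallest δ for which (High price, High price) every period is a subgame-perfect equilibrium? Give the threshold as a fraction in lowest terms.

10/13

Kestrel's threshold: (28−26)/(28−14) = 1/7.
Petra's threshold: (16−6)/(16−3) = 10/13.
1/7 < 10/13, so Petra binds and δ* = 10/13.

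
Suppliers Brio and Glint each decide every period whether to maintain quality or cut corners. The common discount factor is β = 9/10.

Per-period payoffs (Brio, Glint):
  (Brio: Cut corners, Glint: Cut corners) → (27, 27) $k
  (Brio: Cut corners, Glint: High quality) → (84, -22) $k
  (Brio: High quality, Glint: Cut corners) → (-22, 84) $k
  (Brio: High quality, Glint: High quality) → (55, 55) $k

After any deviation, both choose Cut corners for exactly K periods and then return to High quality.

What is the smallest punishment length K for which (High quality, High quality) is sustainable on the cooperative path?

IC: β(1−β^K)/(1−β) ≥ (84−55)/(55−27) = 29/28.
With β = 9/10: need 1 − β^K ≥ 29/28·(1−9/10)/(9/10), i.e. β^K ≤ 0.8849.
Since (9/10)^1 = 0.9000 and (9/10)^2 = 0.8100, the smallest such K is 2.

2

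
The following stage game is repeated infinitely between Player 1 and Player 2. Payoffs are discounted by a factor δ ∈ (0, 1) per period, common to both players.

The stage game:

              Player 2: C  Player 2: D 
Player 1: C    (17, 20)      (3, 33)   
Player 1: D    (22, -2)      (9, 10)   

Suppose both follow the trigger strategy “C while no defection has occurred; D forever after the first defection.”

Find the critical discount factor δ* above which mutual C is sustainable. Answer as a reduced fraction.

13/23

For Player 1: deviation gain 22−17 = 5, per-period punishment loss 17−9 = 8. IC gives δ ≥ 5/13.
For Player 2: gain 13, loss 10 per period, so δ ≥ 13/23.
The tighter constraint is Player 2's, so cooperation needs δ ≥ 13/23.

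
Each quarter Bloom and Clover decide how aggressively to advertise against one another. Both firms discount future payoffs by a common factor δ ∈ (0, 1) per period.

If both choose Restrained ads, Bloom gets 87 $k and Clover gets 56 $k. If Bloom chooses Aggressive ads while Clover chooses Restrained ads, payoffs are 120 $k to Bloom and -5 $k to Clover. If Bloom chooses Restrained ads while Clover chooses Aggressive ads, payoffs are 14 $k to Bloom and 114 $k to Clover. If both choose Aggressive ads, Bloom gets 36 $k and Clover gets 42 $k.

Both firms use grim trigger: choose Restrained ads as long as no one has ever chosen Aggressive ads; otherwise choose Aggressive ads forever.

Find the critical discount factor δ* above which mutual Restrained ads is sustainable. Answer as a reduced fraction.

For Bloom: deviation gain 120−87 = 33, per-period punishment loss 87−36 = 51. IC gives δ ≥ 33/84 = 11/28.
For Clover: gain 58, loss 14 per period, so δ ≥ 58/72 = 29/36.
The tighter constraint is Clover's, so cooperation needs δ ≥ 29/36.

29/36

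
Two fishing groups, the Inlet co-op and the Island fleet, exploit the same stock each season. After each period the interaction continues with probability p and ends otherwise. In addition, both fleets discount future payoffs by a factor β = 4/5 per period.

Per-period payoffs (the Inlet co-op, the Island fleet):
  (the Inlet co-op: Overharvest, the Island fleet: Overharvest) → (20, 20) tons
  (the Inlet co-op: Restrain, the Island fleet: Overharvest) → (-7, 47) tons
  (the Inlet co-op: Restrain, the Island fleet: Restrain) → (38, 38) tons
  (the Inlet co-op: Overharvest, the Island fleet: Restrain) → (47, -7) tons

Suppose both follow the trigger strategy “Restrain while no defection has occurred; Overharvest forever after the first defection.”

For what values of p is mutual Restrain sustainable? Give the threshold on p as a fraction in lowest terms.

With continuation probability p and discount β, the effective per-period discount factor is βp.
Grim-trigger IC: βp ≥ (47−38)/(47−20) = 1/3.
So p ≥ (1/3)/(4/5) = 5/12.

5/12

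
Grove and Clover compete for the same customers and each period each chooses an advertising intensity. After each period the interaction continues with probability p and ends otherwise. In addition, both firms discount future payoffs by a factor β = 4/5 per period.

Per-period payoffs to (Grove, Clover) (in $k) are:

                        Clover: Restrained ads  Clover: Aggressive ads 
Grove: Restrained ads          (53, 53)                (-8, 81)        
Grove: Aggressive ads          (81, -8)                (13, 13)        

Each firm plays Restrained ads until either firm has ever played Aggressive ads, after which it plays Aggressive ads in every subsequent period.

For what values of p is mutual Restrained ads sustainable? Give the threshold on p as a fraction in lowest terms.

With continuation probability p and discount β, the effective per-period discount factor is βp.
Grim-trigger IC: βp ≥ (81−53)/(81−13) = 7/17.
So p ≥ (7/17)/(4/5) = 35/68.

35/68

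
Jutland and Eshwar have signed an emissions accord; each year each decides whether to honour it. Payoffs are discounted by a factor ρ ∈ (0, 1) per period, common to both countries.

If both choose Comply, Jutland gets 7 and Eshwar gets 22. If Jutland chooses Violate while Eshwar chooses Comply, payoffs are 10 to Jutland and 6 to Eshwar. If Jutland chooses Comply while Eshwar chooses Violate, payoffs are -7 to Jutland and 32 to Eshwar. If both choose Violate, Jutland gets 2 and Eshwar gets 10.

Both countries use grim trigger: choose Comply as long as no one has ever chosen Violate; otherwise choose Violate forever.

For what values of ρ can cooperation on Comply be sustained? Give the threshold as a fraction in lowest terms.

Jutland: cooperation gives 7 each period; deviation gives 10 once then 2 forever.
  7/(1−ρ) ≥ 10 + 2ρ/(1−ρ) ⇒ ρ ≥ 3/8.
Eshwar: cooperation gives 22 each period; deviation gives 32 once then 10 forever.
  ρ ≥ 10/22 = 5/11.
Both must hold, so the binding constraint is Eshwar's: ρ ≥ 5/11.

5/11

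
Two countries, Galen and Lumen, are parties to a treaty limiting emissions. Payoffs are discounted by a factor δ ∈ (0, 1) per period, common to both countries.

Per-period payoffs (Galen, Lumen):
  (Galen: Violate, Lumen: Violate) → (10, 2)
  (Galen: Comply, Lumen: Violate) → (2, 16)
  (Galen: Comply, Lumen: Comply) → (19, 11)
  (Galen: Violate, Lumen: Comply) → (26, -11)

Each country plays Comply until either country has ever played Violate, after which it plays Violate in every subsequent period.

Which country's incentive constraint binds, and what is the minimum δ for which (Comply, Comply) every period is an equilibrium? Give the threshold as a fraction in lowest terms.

Galen: cooperation gives 19 each period; deviation gives 26 once then 10 forever.
  19/(1−δ) ≥ 26 + 10δ/(1−δ) ⇒ δ ≥ 7/16.
Lumen: cooperation gives 11 each period; deviation gives 16 once then 2 forever.
  δ ≥ 5/14.
Both must hold, so the binding constraint is Galen's: δ ≥ 7/16.

Galen; δ ≥ 7/16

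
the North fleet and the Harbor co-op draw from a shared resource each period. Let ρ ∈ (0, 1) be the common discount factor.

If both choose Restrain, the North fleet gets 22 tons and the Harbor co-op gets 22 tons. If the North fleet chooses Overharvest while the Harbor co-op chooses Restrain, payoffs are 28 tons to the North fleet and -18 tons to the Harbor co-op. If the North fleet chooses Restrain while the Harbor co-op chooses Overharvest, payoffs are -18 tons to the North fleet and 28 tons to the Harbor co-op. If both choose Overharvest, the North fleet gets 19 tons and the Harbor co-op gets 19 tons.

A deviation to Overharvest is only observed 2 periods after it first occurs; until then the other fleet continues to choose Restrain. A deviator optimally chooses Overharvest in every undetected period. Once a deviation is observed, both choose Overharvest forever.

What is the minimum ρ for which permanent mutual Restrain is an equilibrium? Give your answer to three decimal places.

0.816

Deviating for the 2 undetected periods gains 28−22 = 6 per period over cooperation, then loses 22−19 = 3 per period forever once punishment starts.
Gain: 6(1 + ρ + … + ρ^1); loss: 3·ρ^2/(1−ρ).
No profitable deviation ⇔ 6(1−ρ^2) ≤ 3·ρ^2, i.e. ρ^2 ≥ 6/(6+3) = 2/3.
Hence ρ ≥ (2/3)^(1/2) ≈ 0.816.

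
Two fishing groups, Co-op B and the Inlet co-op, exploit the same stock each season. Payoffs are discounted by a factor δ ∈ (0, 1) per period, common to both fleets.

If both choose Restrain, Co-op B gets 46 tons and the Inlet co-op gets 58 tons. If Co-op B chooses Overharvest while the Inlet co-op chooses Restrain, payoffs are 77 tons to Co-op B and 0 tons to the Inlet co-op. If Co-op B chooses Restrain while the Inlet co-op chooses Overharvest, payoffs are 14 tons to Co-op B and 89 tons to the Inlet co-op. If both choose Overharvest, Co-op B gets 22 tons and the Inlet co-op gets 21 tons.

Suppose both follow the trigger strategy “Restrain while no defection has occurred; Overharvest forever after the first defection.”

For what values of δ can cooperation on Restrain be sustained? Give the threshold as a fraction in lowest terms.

Co-op B's threshold: (77−46)/(77−22) = 31/55.
the Inlet co-op's threshold: (89−58)/(89−21) = 31/68.
31/55 > 31/68, so Co-op B binds and δ* = 31/55.

31/55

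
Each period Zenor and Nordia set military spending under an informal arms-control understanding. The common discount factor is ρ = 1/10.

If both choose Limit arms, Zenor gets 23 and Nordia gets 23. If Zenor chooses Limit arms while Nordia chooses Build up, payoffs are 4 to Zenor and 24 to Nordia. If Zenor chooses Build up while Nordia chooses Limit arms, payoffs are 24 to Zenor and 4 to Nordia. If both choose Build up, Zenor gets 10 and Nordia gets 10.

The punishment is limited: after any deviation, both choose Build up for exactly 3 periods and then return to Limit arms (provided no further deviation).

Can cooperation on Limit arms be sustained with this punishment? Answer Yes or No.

Yes

Comparing payoff streams over the 4 periods until play realigns: cooperate → 23(1+ρ+…+ρ^3); deviate → 24 + 10(ρ+…+ρ^3).
Cooperation is sustained iff (23−10)(ρ+…+ρ^3) ≥ 24−23.
ρ+…+ρ^3 = 1/10·(1−(1/10)^3)/(1−1/10) = 0.1110, and (24−23)/(23−10) = 0.0769.
0.1110 ≥ 0.0769, so cooperation is sustainable.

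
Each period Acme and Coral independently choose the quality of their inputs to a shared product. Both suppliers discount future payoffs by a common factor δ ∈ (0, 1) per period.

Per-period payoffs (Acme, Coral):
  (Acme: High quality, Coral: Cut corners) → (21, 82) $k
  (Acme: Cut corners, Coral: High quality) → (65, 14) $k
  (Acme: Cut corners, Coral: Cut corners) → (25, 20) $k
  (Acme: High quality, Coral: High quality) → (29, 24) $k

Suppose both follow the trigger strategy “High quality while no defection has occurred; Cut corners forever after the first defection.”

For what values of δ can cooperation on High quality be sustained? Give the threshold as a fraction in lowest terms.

29/31

Acme's threshold: (65−29)/(65−25) = 9/10.
Coral's threshold: (82−24)/(82−20) = 29/31.
9/10 < 29/31, so Coral binds and δ* = 29/31.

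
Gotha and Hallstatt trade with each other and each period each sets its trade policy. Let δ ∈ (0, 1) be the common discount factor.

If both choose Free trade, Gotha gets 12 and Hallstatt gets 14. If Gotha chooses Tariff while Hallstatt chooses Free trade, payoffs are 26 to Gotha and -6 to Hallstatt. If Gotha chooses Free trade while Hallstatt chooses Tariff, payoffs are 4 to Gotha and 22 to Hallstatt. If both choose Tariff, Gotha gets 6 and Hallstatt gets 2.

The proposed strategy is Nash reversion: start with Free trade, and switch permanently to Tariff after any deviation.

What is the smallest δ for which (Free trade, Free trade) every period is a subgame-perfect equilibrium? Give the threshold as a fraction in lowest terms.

7/10

Gotha: cooperation gives 12 each period; deviation gives 26 once then 6 forever.
  12/(1−δ) ≥ 26 + 6δ/(1−δ) ⇒ δ ≥ 14/20 = 7/10.
Hallstatt: cooperation gives 14 each period; deviation gives 22 once then 2 forever.
  δ ≥ 8/20 = 2/5.
Both must hold, so the binding constraint is Gotha's: δ ≥ 7/10.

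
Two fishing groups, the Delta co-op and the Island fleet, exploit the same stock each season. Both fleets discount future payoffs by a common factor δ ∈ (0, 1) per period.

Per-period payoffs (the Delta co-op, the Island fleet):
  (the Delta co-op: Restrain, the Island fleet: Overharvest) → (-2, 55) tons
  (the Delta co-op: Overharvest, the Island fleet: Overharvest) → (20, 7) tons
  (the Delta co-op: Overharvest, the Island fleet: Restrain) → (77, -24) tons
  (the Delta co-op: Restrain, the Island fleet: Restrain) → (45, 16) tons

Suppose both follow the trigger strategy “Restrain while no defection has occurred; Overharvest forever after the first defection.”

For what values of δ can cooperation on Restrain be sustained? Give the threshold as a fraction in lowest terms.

13/16

the Delta co-op's threshold: (77−45)/(77−20) = 32/57.
the Island fleet's threshold: (55−16)/(55−7) = 13/16.
32/57 < 13/16, so the Island fleet binds and δ* = 13/16.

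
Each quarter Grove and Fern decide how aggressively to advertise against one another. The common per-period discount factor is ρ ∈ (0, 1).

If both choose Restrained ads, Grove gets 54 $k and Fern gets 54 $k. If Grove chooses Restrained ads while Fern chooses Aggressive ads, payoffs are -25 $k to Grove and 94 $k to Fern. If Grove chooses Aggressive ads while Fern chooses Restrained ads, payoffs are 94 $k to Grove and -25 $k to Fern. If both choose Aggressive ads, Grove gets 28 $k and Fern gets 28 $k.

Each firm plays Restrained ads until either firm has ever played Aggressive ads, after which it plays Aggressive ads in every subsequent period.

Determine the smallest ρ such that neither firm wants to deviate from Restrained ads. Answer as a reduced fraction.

20/33

One-period gain from deviating is 94 − 54 = 40. The loss is 54 − 28 = 26 in every subsequent period, with present value 26·ρ/(1−ρ).
Deviation is unprofitable when 26·ρ/(1−ρ) ≥ 40, i.e. ρ/(1−ρ) ≥ 20/13.
Equivalently ρ ≥ 40/(40+26) = 20/33.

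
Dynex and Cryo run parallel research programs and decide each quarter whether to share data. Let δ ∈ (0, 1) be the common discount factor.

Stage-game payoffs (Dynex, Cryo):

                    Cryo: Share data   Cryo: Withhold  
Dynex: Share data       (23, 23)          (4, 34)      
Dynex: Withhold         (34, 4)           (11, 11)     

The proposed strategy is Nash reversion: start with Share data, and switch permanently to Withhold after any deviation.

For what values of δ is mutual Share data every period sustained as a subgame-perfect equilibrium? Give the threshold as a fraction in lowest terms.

23/(1−δ) ≥ 34 + 11δ/(1−δ)
23 ≥ 34 − 23δ
δ ≥ 11/23.

11/23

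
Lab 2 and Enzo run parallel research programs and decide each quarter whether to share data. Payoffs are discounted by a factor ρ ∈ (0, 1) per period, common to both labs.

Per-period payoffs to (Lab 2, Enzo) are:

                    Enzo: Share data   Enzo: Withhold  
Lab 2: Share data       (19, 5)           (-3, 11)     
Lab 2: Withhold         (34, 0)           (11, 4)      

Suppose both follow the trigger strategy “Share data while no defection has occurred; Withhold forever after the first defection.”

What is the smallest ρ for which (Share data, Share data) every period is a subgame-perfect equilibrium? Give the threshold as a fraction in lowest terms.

6/7

Lab 2's threshold: (34−19)/(34−11) = 15/23.
Enzo's threshold: (11−5)/(11−4) = 6/7.
15/23 < 6/7, so Enzo binds and ρ* = 6/7.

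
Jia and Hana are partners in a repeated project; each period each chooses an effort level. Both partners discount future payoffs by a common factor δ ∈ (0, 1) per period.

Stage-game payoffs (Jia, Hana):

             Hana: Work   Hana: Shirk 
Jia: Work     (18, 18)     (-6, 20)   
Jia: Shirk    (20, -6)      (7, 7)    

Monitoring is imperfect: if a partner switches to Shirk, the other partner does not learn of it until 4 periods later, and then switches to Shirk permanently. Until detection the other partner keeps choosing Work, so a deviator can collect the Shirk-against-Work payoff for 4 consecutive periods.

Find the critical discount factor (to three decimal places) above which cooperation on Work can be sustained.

Deviating for the 4 undetected periods gains 20−18 = 2 per period over cooperation, then loses 18−7 = 11 per period forever once punishment starts.
Gain: 2(1 + δ + … + δ^3); loss: 11·δ^4/(1−δ).
No profitable deviation ⇔ 2(1−δ^4) ≤ 11·δ^4, i.e. δ^4 ≥ 2/(2+11) = 2/13.
Hence δ ≥ (2/13)^(1/4) ≈ 0.626.

0.626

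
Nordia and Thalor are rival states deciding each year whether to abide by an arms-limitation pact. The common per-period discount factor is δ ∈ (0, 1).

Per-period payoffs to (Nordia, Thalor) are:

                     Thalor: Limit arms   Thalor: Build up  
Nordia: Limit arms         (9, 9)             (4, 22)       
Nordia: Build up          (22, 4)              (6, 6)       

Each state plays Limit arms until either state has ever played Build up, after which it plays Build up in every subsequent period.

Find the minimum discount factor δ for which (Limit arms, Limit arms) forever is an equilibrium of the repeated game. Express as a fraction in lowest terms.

13/16

One-period gain from deviating is 22 − 9 = 13. The loss is 9 − 6 = 3 in every subsequent period, with present value 3·δ/(1−δ).
Deviation is unprofitable when 3·δ/(1−δ) ≥ 13, i.e. δ/(1−δ) ≥ 13/3.
Equivalently δ ≥ 13/(13+3) = 13/16.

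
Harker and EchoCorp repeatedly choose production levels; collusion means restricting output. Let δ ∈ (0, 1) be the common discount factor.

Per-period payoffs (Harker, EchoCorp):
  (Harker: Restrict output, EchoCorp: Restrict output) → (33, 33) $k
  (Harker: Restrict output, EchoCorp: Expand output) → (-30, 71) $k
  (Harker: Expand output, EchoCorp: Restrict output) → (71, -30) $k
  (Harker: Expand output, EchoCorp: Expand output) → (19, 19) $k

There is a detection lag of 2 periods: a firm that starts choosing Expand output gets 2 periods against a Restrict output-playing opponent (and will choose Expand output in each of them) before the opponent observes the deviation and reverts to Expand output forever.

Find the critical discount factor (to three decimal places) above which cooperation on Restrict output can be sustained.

The best deviation is to choose Expand output for all 2 undetected periods, earning 71 each, then 19 forever once detected.
Deviation value: 71(1−δ^2)/(1−δ) + 19δ^2/(1−δ); cooperation value: 33/(1−δ).
IC: 33 ≥ 71(1−δ^2) + 19δ^2 = 71 − 52δ^2.
So δ^2 ≥ 38/52 = 19/26, giving δ ≥ (19/26)^(1/2) ≈ 0.855.

0.855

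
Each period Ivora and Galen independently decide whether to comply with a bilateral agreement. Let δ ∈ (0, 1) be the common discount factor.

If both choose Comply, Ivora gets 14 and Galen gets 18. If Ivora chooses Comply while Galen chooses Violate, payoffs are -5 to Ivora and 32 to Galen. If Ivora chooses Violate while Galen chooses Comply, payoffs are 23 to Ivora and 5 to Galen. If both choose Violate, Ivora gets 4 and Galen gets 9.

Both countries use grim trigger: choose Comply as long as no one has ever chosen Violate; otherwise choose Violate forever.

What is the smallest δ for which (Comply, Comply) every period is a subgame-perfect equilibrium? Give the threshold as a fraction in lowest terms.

14/23

For Ivora: deviation gain 23−14 = 9, per-period punishment loss 14−4 = 10. IC gives δ ≥ 9/19.
For Galen: gain 14, loss 9 per period, so δ ≥ 14/23.
The tighter constraint is Galen's, so cooperation needs δ ≥ 14/23.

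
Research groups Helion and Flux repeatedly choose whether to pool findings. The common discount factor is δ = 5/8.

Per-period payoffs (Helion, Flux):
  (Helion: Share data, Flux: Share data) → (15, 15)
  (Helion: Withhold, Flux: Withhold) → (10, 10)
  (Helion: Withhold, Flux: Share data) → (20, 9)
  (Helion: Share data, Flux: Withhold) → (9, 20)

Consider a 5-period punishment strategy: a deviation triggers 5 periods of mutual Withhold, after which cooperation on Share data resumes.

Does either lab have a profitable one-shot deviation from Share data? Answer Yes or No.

No

IC: δ+…+δ^5 ≥ (20−15)/(15−10) = 1.
At δ = 5/8: partial sum = 1.5077 ≥ 1.0000. Cooperation sustainable.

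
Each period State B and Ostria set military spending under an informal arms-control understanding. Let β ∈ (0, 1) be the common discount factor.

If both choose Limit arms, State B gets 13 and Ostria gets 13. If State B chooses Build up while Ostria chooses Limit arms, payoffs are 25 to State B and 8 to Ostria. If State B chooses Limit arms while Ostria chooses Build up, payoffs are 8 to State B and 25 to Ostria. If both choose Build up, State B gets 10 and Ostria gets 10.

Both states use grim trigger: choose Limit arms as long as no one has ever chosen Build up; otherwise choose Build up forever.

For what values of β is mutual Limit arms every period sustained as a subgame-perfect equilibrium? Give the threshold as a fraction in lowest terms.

One-period gain from deviating is 25 − 13 = 12. The loss is 13 − 10 = 3 in every subsequent period, with present value 3·β/(1−β).
Deviation is unprofitable when 3·β/(1−β) ≥ 12, i.e. β/(1−β) ≥ 4.
Equivalently β ≥ 12/(12+3) = 4/5.

4/5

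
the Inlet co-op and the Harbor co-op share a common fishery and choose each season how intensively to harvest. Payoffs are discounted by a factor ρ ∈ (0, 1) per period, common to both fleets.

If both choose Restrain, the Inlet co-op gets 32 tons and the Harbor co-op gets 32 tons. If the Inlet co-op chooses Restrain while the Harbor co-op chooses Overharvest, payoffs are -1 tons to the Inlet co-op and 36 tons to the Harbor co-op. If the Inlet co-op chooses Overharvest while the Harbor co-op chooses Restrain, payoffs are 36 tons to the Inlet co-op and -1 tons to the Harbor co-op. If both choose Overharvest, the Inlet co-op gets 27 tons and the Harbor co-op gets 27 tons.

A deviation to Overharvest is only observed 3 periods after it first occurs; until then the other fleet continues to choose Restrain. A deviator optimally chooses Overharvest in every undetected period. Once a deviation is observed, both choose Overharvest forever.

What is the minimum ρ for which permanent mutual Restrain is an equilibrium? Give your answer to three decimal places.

Deviating for the 3 undetected periods gains 36−32 = 4 per period over cooperation, then loses 32−27 = 5 per period forever once punishment starts.
Gain: 4(1 + ρ + … + ρ^2); loss: 5·ρ^3/(1−ρ).
No profitable deviation ⇔ 4(1−ρ^3) ≤ 5·ρ^3, i.e. ρ^3 ≥ 4/(4+5) = 4/9.
Hence ρ ≥ (4/9)^(1/3) ≈ 0.763.

0.763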